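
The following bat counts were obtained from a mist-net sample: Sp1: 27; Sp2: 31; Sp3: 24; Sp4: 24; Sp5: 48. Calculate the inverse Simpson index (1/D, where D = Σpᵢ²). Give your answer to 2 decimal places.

Total N = 27+31+24+24+48 = 154, so the proportions are 0.175325, 0.201299, 0.155844, 0.155844, 0.311688 (working shown to 6 dp, full precision carried).
D = 0.175325² + 0.201299² + 0.155844² + 0.155844² + 0.311688² = 0.030739 + 0.040521 + 0.024287 + 0.024287 + 0.097150 = 0.216984.
So 1/D = 4.6086, i.e. 4.61 to 2 decimal places.

4.61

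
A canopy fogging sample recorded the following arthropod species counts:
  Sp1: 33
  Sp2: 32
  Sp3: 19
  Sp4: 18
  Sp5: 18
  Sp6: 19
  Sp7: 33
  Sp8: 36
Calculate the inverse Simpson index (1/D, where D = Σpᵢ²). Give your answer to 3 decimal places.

7.373

Total N = 33+32+19+18+18+19+33+36 = 208, so the proportions are 0.1586538, 0.1538462, 0.0913462, 0.0865385, 0.0865385, 0.0913462, 0.1586538, 0.1730769 (working shown to 7 dp, full precision carried).
D = 0.1586538² + 0.1538462² + 0.0913462² + 0.0865385² + 0.0865385² + 0.0913462² + 0.1586538² + 0.1730769² = 0.0251710 + 0.0236686 + 0.0083441 + 0.0074889 + 0.0074889 + 0.0083441 + 0.0251710 + 0.0299556 = 0.1356324.
So 1/D = 7.37287, i.e. 7.373 to 3 decimal places.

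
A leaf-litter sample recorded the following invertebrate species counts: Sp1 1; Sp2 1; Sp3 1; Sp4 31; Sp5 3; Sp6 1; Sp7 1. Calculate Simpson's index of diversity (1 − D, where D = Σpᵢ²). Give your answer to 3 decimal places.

Total N = 1+1+1+31+3+1+1 = 39, so the proportions are 0.02564, 0.02564, 0.02564, 0.79487, 0.07692, 0.02564, 0.02564 (working shown to 5 dp, full precision carried).
D = 0.02564² + 0.02564² + 0.02564² + 0.79487² + 0.07692² + 0.02564² + 0.02564² = 0.00066 + 0.00066 + 0.00066 + 0.63182 + 0.00592 + 0.00066 + 0.00066 = 0.64103.
So 1 − D = 0.35897, i.e. 0.359 to 3 decimal places.

0.359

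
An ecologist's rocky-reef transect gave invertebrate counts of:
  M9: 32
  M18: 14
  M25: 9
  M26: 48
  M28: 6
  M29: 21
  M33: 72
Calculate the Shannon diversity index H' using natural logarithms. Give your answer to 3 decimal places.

Total N = 32+14+9+48+6+21+72 = 202, so the proportions are 0.15842, 0.06931, 0.04455, 0.23762, 0.0297, 0.10396, 0.35644 (working shown to 5 dp, full precision carried).
Each pᵢ ln pᵢ term: 0.15842×(-1.84253)=-0.29189, 0.06931×(-2.66921)=-0.18499, 0.04455×(-3.11104)=-0.13861, 0.23762×(-1.43707)=-0.34148, 0.0297×(-3.51651)=-0.10445, 0.10396×(-2.26375)=-0.23534, 0.35644×(-1.03160)=-0.36770.
Sum = -1.66446, so H' = 1.664.

1.664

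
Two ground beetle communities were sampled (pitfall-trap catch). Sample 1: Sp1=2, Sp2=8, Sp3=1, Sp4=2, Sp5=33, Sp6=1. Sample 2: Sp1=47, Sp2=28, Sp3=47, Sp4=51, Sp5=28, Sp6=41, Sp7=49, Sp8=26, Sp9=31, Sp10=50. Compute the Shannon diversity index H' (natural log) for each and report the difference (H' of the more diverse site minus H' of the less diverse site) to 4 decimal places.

1.2888

Sample 1: N=47, proportions 0.042553, 0.170213, 0.021277, 0.042553, 0.702128, 0.021277, giving H' = 0.982214 (working shown to 6 dp, full precision carried).
Sample 2: N=398, proportions 0.11809, 0.070352, 0.11809, 0.128141, 0.070352, 0.103015, 0.123116, 0.065327, 0.077889, 0.125628, giving H' = 2.270971.
Difference = |0.982214 − 2.270971| = 1.288757, i.e. 1.2888 to 4 decimal places.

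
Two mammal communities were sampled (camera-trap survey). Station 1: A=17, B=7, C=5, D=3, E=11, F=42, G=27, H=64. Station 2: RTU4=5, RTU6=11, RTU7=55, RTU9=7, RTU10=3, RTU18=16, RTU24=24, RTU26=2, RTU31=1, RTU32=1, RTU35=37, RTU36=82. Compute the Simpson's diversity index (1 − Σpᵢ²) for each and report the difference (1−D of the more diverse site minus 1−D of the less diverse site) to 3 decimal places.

Station 1: N=176, proportions 0.09659, 0.03977, 0.02841, 0.01705, 0.0625, 0.23864, 0.15341, 0.36364, giving 1−D = 0.77137 (working shown to 5 dp, full precision carried).
Station 2: N=244, proportions 0.02049, 0.04508, 0.22541, 0.02869, 0.0123, 0.06557, 0.09836, 0.0082, 0.0041, 0.0041, 0.15164, 0.33607, giving 1−D = 0.79575.
Difference = |0.77137 − 0.79575| = 0.02438, i.e. 0.024 to 3 decimal places.

0.024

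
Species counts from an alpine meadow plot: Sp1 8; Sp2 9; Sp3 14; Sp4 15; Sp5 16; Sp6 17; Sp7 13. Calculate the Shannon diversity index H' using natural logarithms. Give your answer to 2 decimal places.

1.91

Total N = 8+9+14+15+16+17+13 = 92, so the proportions are 0.087, 0.0978, 0.1522, 0.163, 0.1739, 0.1848, 0.1413 (working shown to 4 dp, full precision carried).
Each pᵢ ln pᵢ term: 0.087×(-2.4423)=-0.2124, 0.0978×(-2.3246)=-0.2274, 0.1522×(-1.8827)=-0.2865, 0.163×(-1.8137)=-0.2957, 0.1739×(-1.7492)=-0.3042, 0.1848×(-1.6886)=-0.3120, 0.1413×(-1.9568)=-0.2765.
Sum = -1.9147, so H' = 1.91.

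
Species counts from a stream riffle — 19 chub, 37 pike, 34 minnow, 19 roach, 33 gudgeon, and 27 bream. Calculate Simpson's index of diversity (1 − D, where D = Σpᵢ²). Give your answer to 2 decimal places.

0.82

Total N = 19+37+34+19+33+27 = 169, so the proportions are 0.1124, 0.2189, 0.2012, 0.1124, 0.1953, 0.1598 (working shown to 4 dp, full precision carried).
D = 0.1124² + 0.2189² + 0.2012² + 0.1124² + 0.1953² + 0.1598² = 0.0126 + 0.0479 + 0.0405 + 0.0126 + 0.0381 + 0.0255 = 0.1773.
So 1 − D = 0.8227, i.e. 0.82 to 2 decimal places.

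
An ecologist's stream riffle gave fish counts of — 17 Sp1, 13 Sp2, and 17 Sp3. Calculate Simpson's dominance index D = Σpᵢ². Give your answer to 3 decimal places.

0.338

Total N = 17+13+17 = 47, so the proportions are 0.3617, 0.2766, 0.3617 (working shown to 5 dp, full precision carried).
D = 0.3617² + 0.2766² + 0.3617² = 0.13083 + 0.07651 + 0.13083 = 0.33816.
To 3 decimal places, D = 0.338.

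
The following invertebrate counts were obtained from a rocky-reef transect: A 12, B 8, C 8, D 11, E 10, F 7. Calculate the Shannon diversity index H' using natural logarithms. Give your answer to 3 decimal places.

1.773

Total N = 12+8+8+11+10+7 = 56, so the proportions are 0.21429, 0.14286, 0.14286, 0.19643, 0.17857, 0.125 (working shown to 5 dp, full precision carried).
Each pᵢ ln pᵢ term: 0.21429×(-1.54045)=-0.33010, 0.14286×(-1.94591)=-0.27799, 0.14286×(-1.94591)=-0.27799, 0.19643×(-1.62746)=-0.31968, 0.17857×(-1.72277)=-0.30764, 0.125×(-2.07944)=-0.25993.
Sum = -1.77332, so H' = 1.773.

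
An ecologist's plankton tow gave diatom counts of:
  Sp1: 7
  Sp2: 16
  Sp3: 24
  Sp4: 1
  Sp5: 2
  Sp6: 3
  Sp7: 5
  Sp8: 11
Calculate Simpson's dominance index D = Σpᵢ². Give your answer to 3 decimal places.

0.219

Total N = 7+16+24+1+2+3+5+11 = 69, so the proportions are 0.10145, 0.23188, 0.34783, 0.01449, 0.02899, 0.04348, 0.07246, 0.15942 (working shown to 5 dp, full precision carried).
D = 0.10145² + 0.23188² + 0.34783² + 0.01449² + 0.02899² + 0.04348² + 0.07246² + 0.15942² = 0.01029 + 0.05377 + 0.12098 + 0.00021 + 0.00084 + 0.00189 + 0.00525 + 0.02541 = 0.21865.
To 3 decimal places, D = 0.219.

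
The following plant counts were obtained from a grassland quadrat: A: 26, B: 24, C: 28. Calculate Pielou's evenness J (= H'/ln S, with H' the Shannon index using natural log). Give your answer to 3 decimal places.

0.998

Total N = 26+24+28 = 78, so the proportions are 0.33333, 0.30769, 0.35897 (working shown to 5 dp, full precision carried).
H' = −Σ pᵢ ln pᵢ = −((-0.36620) + (-0.36266) + (-0.36777)) = 1.09664.
With S = 3 species, ln S = 1.09861, so J = 1.09664/1.09861 = 0.99820, i.e. 0.998 to 3 decimal places.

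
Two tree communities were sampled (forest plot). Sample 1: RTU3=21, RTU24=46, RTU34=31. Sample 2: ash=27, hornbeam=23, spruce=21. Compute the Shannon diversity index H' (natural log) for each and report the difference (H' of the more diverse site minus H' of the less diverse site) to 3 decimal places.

0.044

Sample 1: N=98, proportions 0.21429, 0.46939, 0.31633, giving H' = 1.04919 (working shown to 5 dp, full precision carried).
Sample 2: N=71, proportions 0.38028, 0.32394, 0.29577, giving H' = 1.09312.
Difference = |1.04919 − 1.09312| = 0.04393, i.e. 0.044 to 3 decimal places.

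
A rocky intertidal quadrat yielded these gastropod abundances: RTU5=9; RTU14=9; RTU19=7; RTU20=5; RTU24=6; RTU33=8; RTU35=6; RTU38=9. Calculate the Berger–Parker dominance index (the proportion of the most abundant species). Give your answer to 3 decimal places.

0.153

Total N = 9+9+7+5+6+8+6+9 = 59, so the proportions are 0.15254, 0.15254, 0.11864, 0.08475, 0.10169, 0.13559, 0.10169, 0.15254 (working shown to 5 dp, full precision carried).
The largest proportion is 0.15254, i.e. d = 0.153 to 3 decimal places.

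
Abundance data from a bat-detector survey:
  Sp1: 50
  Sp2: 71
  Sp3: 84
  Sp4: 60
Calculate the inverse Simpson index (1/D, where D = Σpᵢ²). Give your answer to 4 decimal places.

3.8592

Total N = 50+71+84+60 = 265, so the proportions are 0.18867925, 0.26792453, 0.31698113, 0.22641509 (working shown to 8 dp, full precision carried).
D = 0.18867925² + 0.26792453² + 0.31698113² + 0.22641509² = 0.03559986 + 0.07178355 + 0.10047704 + 0.05126379 = 0.25912424.
So 1/D = 3.859153, i.e. 3.8592 to 4 decimal places.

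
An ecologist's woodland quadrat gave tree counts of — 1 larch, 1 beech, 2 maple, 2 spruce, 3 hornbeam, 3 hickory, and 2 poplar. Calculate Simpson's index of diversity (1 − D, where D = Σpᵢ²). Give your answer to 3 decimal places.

0.837

Total N = 1+1+2+2+3+3+2 = 14, so the proportions are 0.07143, 0.07143, 0.14286, 0.14286, 0.21429, 0.21429, 0.14286 (working shown to 5 dp, full precision carried).
D = 0.07143² + 0.07143² + 0.14286² + 0.14286² + 0.21429² + 0.21429² + 0.14286² = 0.00510 + 0.00510 + 0.02041 + 0.02041 + 0.04592 + 0.04592 + 0.02041 = 0.16327.
So 1 − D = 0.83673, i.e. 0.837 to 3 decimal places.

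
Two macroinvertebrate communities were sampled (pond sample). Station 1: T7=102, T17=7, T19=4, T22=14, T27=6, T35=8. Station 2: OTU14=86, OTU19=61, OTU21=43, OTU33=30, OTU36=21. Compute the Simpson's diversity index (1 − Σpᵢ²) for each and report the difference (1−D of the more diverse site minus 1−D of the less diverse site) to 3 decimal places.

0.295

Station 1: N=141, proportions 0.7234, 0.04965, 0.02837, 0.09929, 0.04255, 0.05674, giving 1−D = 0.45853 (working shown to 5 dp, full precision carried).
Station 2: N=241, proportions 0.35685, 0.25311, 0.17842, 0.12448, 0.08714, giving 1−D = 0.75367.
Difference = |0.45853 − 0.75367| = 0.29514, i.e. 0.295 to 3 decimal places.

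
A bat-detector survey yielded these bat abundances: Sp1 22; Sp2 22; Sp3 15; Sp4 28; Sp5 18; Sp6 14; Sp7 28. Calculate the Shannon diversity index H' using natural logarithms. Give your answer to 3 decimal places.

1.914

Total N = 22+22+15+28+18+14+28 = 147, so the proportions are 0.14966, 0.14966, 0.10204, 0.19048, 0.12245, 0.09524, 0.19048 (working shown to 5 dp, full precision carried).
Each pᵢ ln pᵢ term: 0.14966×(-1.89939)=-0.28426, 0.14966×(-1.89939)=-0.28426, 0.10204×(-2.28238)=-0.23290, 0.19048×(-1.65823)=-0.31585, 0.12245×(-2.10006)=-0.25715, 0.09524×(-2.35138)=-0.22394, 0.19048×(-1.65823)=-0.31585.
Sum = -1.91422, so H' = 1.914.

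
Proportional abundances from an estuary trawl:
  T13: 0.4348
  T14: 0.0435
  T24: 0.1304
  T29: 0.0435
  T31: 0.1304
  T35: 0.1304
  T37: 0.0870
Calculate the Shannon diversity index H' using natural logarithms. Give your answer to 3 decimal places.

1.644

Each pᵢ ln pᵢ term (working shown to 5 dp, full precision carried): 0.4348×(-0.83287)=-0.36213, 0.0435×(-3.13499)=-0.13637, 0.1304×(-2.03715)=-0.26564, 0.0435×(-3.13499)=-0.13637, 0.1304×(-2.03715)=-0.26564, 0.1304×(-2.03715)=-0.26564, 0.087×(-2.44185)=-0.21244.
Sum = -1.64425, so H' = 1.644.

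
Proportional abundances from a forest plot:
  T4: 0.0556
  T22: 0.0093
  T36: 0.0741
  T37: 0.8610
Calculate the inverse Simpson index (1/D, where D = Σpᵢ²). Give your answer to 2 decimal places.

1.33

D = 0.0556² + 0.0093² + 0.0741² + 0.861² = 0.00309 + 0.00009 + 0.00549 + 0.74132 = 0.74999 (working shown to 5 dp, full precision carried).
So 1/D = 1.3334, i.e. 1.33 to 2 decimal places.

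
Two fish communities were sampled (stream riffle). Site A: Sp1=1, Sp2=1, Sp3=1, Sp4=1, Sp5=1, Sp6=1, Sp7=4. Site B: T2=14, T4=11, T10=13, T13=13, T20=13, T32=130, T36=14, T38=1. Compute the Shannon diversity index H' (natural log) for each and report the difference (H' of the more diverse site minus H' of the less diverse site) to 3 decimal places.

0.392

Site A: N=10, proportions 0.1, 0.1, 0.1, 0.1, 0.1, 0.1, 0.4, giving H' = 1.74807 (working shown to 5 dp, full precision carried).
Site B: N=209, proportions 0.06699, 0.05263, 0.0622, 0.0622, 0.0622, 0.62201, 0.06699, 0.00478, giving H' = 1.35629.
Difference = |1.74807 − 1.35629| = 0.39178, i.e. 0.392 to 3 decimal places.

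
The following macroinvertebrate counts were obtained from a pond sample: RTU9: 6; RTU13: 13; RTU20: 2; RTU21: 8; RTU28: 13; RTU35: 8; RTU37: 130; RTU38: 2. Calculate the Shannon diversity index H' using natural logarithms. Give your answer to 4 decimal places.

Total N = 6+13+2+8+13+8+130+2 = 182, so the proportions are 0.032967, 0.071429, 0.010989, 0.043956, 0.071429, 0.043956, 0.714286, 0.010989 (working shown to 6 dp, full precision carried).
Each pᵢ ln pᵢ term: 0.032967×(-3.412247)=-0.112492, 0.071429×(-2.639057)=-0.188504, 0.010989×(-4.510860)=-0.049570, 0.043956×(-3.124565)=-0.137344, 0.071429×(-2.639057)=-0.188504, 0.043956×(-3.124565)=-0.137344, 0.714286×(-0.336472)=-0.240337, 0.010989×(-4.510860)=-0.049570.
Sum = -1.103664, so H' = 1.1037.

1.1037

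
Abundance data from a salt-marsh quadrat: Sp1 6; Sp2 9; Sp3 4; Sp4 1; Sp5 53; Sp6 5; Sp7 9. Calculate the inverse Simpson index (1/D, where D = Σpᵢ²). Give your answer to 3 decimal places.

2.482

Total N = 6+9+4+1+53+5+9 = 87, so the proportions are 0.068966, 0.103448, 0.045977, 0.011494, 0.609195, 0.057471, 0.103448 (working shown to 6 dp, full precision carried).
D = 0.068966² + 0.103448² + 0.045977² + 0.011494² + 0.609195² + 0.057471² + 0.103448² = 0.004756 + 0.010702 + 0.002114 + 0.000132 + 0.371119 + 0.003303 + 0.010702 = 0.402827.
So 1/D = 2.48245, i.e. 2.482 to 3 decimal places.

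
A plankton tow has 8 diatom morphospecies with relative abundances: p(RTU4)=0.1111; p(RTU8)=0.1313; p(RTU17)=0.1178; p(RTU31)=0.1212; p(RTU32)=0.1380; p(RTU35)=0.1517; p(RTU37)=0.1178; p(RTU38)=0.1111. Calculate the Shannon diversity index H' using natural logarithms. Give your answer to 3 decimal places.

Each pᵢ ln pᵢ term (working shown to 5 dp, full precision carried): 0.1111×(-2.19732)=-0.24412, 0.1313×(-2.03027)=-0.26657, 0.1178×(-2.13877)=-0.25195, 0.1212×(-2.11031)=-0.25577, 0.138×(-1.98050)=-0.27331, 0.1517×(-1.88585)=-0.28608, 0.1178×(-2.13877)=-0.25195, 0.1111×(-2.19732)=-0.24412.
Sum = -2.07388, so H' = 2.074.

2.074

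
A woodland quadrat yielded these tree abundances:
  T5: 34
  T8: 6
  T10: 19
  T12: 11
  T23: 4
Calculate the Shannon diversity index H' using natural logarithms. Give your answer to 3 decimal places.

Total N = 34+6+19+11+4 = 74, so the proportions are 0.45946, 0.08108, 0.25676, 0.14865, 0.05405 (working shown to 5 dp, full precision carried).
Each pᵢ ln pᵢ term: 0.45946×(-0.77770)=-0.35732, 0.08108×(-2.51231)=-0.20370, 0.25676×(-1.35963)=-0.34909, 0.14865×(-1.90617)=-0.28335, 0.05405×(-2.91777)=-0.15772.
Sum = -1.35118, so H' = 1.351.

1.351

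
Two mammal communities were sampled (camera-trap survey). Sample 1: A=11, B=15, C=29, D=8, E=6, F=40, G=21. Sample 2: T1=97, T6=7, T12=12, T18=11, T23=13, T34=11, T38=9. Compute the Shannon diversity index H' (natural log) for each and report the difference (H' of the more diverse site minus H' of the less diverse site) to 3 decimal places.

Sample 1: N=130, proportions 0.084615, 0.115385, 0.223077, 0.061538, 0.046154, 0.307692, 0.161538, giving H' = 1.763493 (working shown to 6 dp, full precision carried).
Sample 2: N=160, proportions 0.60625, 0.04375, 0.075, 0.06875, 0.08125, 0.06875, 0.05625, giving H' = 1.368547.
Difference = |1.763493 − 1.368547| = 0.394946, i.e. 0.395 to 3 decimal places.

0.395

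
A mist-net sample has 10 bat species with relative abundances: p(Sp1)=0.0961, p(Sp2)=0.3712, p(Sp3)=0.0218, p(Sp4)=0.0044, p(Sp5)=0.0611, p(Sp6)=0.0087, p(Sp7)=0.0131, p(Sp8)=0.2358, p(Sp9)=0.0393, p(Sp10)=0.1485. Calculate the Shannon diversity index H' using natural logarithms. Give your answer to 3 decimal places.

1.720

Each pᵢ ln pᵢ term (working shown to 5 dp, full precision carried): 0.0961×(-2.34237)=-0.22510, 0.3712×(-0.99101)=-0.36786, 0.0218×(-3.82585)=-0.08340, 0.0044×(-5.42615)=-0.02388, 0.0611×(-2.79524)=-0.17079, 0.0087×(-4.74443)=-0.04128, 0.0131×(-4.33514)=-0.05679, 0.2358×(-1.44477)=-0.34068, 0.0393×(-3.23653)=-0.12720, 0.1485×(-1.90717)=-0.28321.
Sum = -1.72019, so H' = 1.720.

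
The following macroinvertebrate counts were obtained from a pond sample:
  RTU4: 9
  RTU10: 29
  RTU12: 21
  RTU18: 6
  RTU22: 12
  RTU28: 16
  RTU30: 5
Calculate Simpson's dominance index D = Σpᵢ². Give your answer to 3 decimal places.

Total N = 9+29+21+6+12+16+5 = 98, so the proportions are 0.09184, 0.29592, 0.21429, 0.06122, 0.12245, 0.16327, 0.05102 (working shown to 5 dp, full precision carried).
D = 0.09184² + 0.29592² + 0.21429² + 0.06122² + 0.12245² + 0.16327² + 0.05102² = 0.00843 + 0.08757 + 0.04592 + 0.00375 + 0.01499 + 0.02666 + 0.00260 = 0.18992.
To 3 decimal places, D = 0.190.

0.190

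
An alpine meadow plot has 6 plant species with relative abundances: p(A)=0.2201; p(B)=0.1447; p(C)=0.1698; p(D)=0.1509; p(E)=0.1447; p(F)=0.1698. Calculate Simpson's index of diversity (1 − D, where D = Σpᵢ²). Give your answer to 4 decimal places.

0.8292

D = 0.2201² + 0.1447² + 0.1698² + 0.1509² + 0.1447² + 0.1698² = 0.048444 + 0.020938 + 0.028832 + 0.022771 + 0.020938 + 0.028832 = 0.170755 (working shown to 6 dp, full precision carried).
So 1 − D = 0.829245, i.e. 0.8292 to 4 decimal places.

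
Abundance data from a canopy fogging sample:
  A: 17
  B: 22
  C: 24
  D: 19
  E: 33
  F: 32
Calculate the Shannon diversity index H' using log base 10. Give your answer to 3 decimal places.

0.765

Total N = 17+22+24+19+33+32 = 147, so the proportions are 0.11565, 0.14966, 0.16327, 0.12925, 0.22449, 0.21769 (working shown to 5 dp, full precision carried).
Each pᵢ log₁₀ pᵢ term: 0.11565×(-0.93687)=-0.10835, 0.14966×(-0.82489)=-0.12345, 0.16327×(-0.78711)=-0.12851, 0.12925×(-0.88856)=-0.11485, 0.22449×(-0.64880)=-0.14565, 0.21769×(-0.66217)=-0.14415.
Sum = -0.76495, so H' = 0.765.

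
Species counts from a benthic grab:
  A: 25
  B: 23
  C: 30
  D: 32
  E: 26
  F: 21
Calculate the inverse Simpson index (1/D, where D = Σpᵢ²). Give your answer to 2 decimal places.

Total N = 25+23+30+32+26+21 = 157, so the proportions are 0.159236, 0.146497, 0.191083, 0.203822, 0.165605, 0.133758 (working shown to 6 dp, full precision carried).
D = 0.159236² + 0.146497² + 0.191083² + 0.203822² + 0.165605² + 0.133758² = 0.025356 + 0.021461 + 0.036513 + 0.041543 + 0.027425 + 0.017891 = 0.170189.
So 1/D = 5.8758, i.e. 5.88 to 2 decimal places.

5.88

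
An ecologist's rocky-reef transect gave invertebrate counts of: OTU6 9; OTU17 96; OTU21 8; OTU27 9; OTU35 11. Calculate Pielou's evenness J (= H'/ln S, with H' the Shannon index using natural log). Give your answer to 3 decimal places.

0.606

Total N = 9+96+8+9+11 = 133, so the proportions are 0.06767, 0.7218, 0.06015, 0.06767, 0.08271 (working shown to 5 dp, full precision carried).
H' = −Σ pᵢ ln pᵢ = −((-0.18224) + (-0.23531) + (-0.16908) + (-0.18224) + (-0.20614)) = 0.97501.
With S = 5 species, ln S = 1.60944, so J = 0.97501/1.60944 = 0.60581, i.e. 0.606 to 3 decimal places.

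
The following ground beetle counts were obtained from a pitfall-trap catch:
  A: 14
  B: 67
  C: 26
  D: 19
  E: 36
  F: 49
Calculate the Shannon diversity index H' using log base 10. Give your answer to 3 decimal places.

Total N = 14+67+26+19+36+49 = 211, so the proportions are 0.06635, 0.31754, 0.12322, 0.09005, 0.17062, 0.23223 (working shown to 5 dp, full precision carried).
Each pᵢ log₁₀ pᵢ term: 0.06635×(-1.17815)=-0.07817, 0.31754×(-0.49821)=-0.15820, 0.12322×(-0.90931)=-0.11205, 0.09005×(-1.04553)=-0.09415, 0.17062×(-0.76798)=-0.13103, 0.23223×(-0.63409)=-0.14725.
Sum = -0.72085, so H' = 0.721.

0.721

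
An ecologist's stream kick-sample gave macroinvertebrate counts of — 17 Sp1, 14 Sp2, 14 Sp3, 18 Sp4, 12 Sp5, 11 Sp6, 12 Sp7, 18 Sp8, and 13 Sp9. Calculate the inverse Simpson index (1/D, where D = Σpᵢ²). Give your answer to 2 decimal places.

Total N = 17+14+14+18+12+11+12+18+13 = 129, so the proportions are 0.131783, 0.108527, 0.108527, 0.139535, 0.093023, 0.085271, 0.093023, 0.139535, 0.100775 (working shown to 6 dp, full precision carried).
D = 0.131783² + 0.108527² + 0.108527² + 0.139535² + 0.093023² + 0.085271² + 0.093023² + 0.139535² + 0.100775² = 0.017367 + 0.011778 + 0.011778 + 0.019470 + 0.008653 + 0.007271 + 0.008653 + 0.019470 + 0.010156 = 0.114596.
So 1/D = 8.7263, i.e. 8.73 to 2 decimal places.

8.73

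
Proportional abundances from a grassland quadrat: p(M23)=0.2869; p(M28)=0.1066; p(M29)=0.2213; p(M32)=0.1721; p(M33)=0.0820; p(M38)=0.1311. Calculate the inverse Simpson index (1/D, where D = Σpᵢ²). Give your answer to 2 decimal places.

5.10

D = 0.2869² + 0.1066² + 0.2213² + 0.1721² + 0.082² + 0.1311² = 0.082312 + 0.011364 + 0.048974 + 0.029618 + 0.006724 + 0.017187 = 0.196178 (working shown to 6 dp, full precision carried).
So 1/D = 5.0974, i.e. 5.10 to 2 decimal places.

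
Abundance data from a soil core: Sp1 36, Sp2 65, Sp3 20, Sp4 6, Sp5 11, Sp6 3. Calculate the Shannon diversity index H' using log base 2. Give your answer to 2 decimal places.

Total N = 36+65+20+6+11+3 = 141, so the proportions are 0.2553, 0.461, 0.1418, 0.0426, 0.078, 0.0213 (working shown to 4 dp, full precision carried).
Each pᵢ log₂ pᵢ term: 0.2553×(-1.9696)=-0.5029, 0.461×(-1.1172)=-0.5150, 0.1418×(-2.8176)=-0.3997, 0.0426×(-4.5546)=-0.1938, 0.078×(-3.6801)=-0.2871, 0.0213×(-5.5546)=-0.1182.
Sum = -2.0167, so H' = 2.02.

2.02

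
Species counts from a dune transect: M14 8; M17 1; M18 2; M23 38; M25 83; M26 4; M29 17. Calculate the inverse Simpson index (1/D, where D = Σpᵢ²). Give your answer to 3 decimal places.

2.689

Total N = 8+1+2+38+83+4+17 = 153, so the proportions are 0.052288, 0.006536, 0.013072, 0.248366, 0.542484, 0.026144, 0.111111 (working shown to 6 dp, full precision carried).
D = 0.052288² + 0.006536² + 0.013072² + 0.248366² + 0.542484² + 0.026144² + 0.111111² = 0.002734 + 0.000043 + 0.000171 + 0.061686 + 0.294289 + 0.000683 + 0.012346 = 0.371951.
So 1/D = 2.68853, i.e. 2.689 to 3 decimal places.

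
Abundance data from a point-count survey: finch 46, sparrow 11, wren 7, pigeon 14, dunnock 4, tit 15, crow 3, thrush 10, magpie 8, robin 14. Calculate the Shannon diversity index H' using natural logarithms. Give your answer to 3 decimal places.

Total N = 46+11+7+14+4+15+3+10+8+14 = 132, so the proportions are 0.34848, 0.08333, 0.05303, 0.10606, 0.0303, 0.11364, 0.02273, 0.07576, 0.06061, 0.10606 (working shown to 5 dp, full precision carried).
Each pᵢ ln pᵢ term: 0.34848×(-1.05416)=-0.36736, 0.08333×(-2.48491)=-0.20708, 0.05303×(-2.93689)=-0.15574, 0.10606×(-2.24374)=-0.23797, 0.0303×(-3.49651)=-0.10595, 0.11364×(-2.17475)=-0.24713, 0.02273×(-3.78419)=-0.08600, 0.07576×(-2.58022)=-0.19547, 0.06061×(-2.80336)=-0.16990, 0.10606×(-2.24374)=-0.23797.
Sum = -2.01059, so H' = 2.011.

2.011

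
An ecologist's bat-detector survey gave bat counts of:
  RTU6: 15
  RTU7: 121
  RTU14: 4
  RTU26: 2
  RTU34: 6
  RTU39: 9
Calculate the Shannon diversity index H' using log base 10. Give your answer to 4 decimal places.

0.3747

Total N = 15+121+4+2+6+9 = 157, so the proportions are 0.095541, 0.770701, 0.025478, 0.012739, 0.038217, 0.057325 (working shown to 6 dp, full precision carried).
Each pᵢ log₁₀ pᵢ term: 0.095541×(-1.019808)=-0.097434, 0.770701×(-0.113114)=-0.087177, 0.025478×(-1.593840)=-0.040607, 0.012739×(-1.894870)=-0.024138, 0.038217×(-1.417748)=-0.054181, 0.057325×(-1.241657)=-0.071178.
Sum = -0.374716, so H' = 0.3747.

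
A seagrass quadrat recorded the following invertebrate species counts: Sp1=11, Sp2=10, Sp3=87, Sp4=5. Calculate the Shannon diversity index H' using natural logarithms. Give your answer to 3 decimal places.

Total N = 11+10+87+5 = 113, so the proportions are 0.09735, 0.0885, 0.76991, 0.04425 (working shown to 5 dp, full precision carried).
Each pᵢ ln pᵢ term: 0.09735×(-2.32949)=-0.22676, 0.0885×(-2.42480)=-0.21458, 0.76991×(-0.26148)=-0.20132, 0.04425×(-3.11795)=-0.13796.
Sum = -0.78063, so H' = 0.781.

0.781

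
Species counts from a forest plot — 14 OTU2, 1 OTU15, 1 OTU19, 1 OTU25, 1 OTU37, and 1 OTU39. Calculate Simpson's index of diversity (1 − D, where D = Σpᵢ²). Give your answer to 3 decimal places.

0.443

Total N = 14+1+1+1+1+1 = 19, so the proportions are 0.73684, 0.05263, 0.05263, 0.05263, 0.05263, 0.05263 (working shown to 5 dp, full precision carried).
D = 0.73684² + 0.05263² + 0.05263² + 0.05263² + 0.05263² + 0.05263² = 0.54294 + 0.00277 + 0.00277 + 0.00277 + 0.00277 + 0.00277 = 0.55679.
So 1 − D = 0.44321, i.e. 0.443 to 3 decimal places.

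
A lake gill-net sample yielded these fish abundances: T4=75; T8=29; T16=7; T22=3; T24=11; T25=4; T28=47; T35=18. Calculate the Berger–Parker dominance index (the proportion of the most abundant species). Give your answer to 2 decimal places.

Total N = 75+29+7+3+11+4+47+18 = 194, so the proportions are 0.3866, 0.1495, 0.0361, 0.0155, 0.0567, 0.0206, 0.2423, 0.0928 (working shown to 4 dp, full precision carried).
The largest proportion is 0.3866, i.e. d = 0.39 to 2 decimal places.

0.39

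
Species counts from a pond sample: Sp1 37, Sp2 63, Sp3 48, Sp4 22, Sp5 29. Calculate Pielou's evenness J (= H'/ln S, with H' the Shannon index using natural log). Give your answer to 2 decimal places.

0.96

Total N = 37+63+48+22+29 = 199, so the proportions are 0.1859, 0.3166, 0.2412, 0.1106, 0.1457 (working shown to 4 dp, full precision carried).
H' = −Σ pᵢ ln pᵢ = −((-0.3128) + (-0.3641) + (-0.3430) + (-0.2435) + (-0.2807)) = 1.5441.
With S = 5 species, ln S = 1.6094, so J = 1.5441/1.6094 = 0.9594, i.e. 0.96 to 2 decimal places.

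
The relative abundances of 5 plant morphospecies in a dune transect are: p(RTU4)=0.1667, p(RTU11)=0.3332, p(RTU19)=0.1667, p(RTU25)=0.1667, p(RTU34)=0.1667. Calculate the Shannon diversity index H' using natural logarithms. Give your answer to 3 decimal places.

1.561

Each pᵢ ln pᵢ term (working shown to 5 dp, full precision carried): 0.1667×(-1.79156)=-0.29865, 0.3332×(-1.09901)=-0.36619, 0.1667×(-1.79156)=-0.29865, 0.1667×(-1.79156)=-0.29865, 0.1667×(-1.79156)=-0.29865.
Sum = -1.56080, so H' = 1.561.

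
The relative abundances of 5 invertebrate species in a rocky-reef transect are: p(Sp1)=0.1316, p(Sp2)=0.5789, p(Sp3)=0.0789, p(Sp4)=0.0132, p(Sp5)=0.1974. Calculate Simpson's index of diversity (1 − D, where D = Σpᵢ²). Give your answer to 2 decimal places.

0.60

D = 0.1316² + 0.5789² + 0.0789² + 0.0132² + 0.1974² = 0.0173 + 0.3351 + 0.0062 + 0.0002 + 0.0390 = 0.3978 (working shown to 4 dp, full precision carried).
So 1 − D = 0.6022, i.e. 0.60 to 2 decimal places.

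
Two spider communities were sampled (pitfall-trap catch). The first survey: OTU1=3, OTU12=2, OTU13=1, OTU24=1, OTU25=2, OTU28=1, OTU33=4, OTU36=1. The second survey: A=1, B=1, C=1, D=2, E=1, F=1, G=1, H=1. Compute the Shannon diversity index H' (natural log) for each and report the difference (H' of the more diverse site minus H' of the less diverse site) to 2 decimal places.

The first survey: N=15, proportions 0.2, 0.1333, 0.0667, 0.0667, 0.1333, 0.0667, 0.2667, 0.0667, giving H' = 1.9338 (working shown to 4 dp, full precision carried).
The second survey: N=9, proportions 0.1111, 0.1111, 0.1111, 0.2222, 0.1111, 0.1111, 0.1111, 0.1111, giving H' = 2.0432.
Difference = |1.9338 − 2.0432| = 0.1094, i.e. 0.11 to 2 decimal places.

0.11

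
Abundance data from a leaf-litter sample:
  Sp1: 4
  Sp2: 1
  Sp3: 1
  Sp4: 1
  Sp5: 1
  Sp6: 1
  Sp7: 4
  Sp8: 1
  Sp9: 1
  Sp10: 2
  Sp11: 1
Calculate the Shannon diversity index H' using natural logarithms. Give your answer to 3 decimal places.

Total N = 4+1+1+1+1+1+4+1+1+2+1 = 18, so the proportions are 0.22222, 0.05556, 0.05556, 0.05556, 0.05556, 0.05556, 0.22222, 0.05556, 0.05556, 0.11111, 0.05556 (working shown to 5 dp, full precision carried).
Each pᵢ ln pᵢ term: 0.22222×(-1.50408)=-0.33424, 0.05556×(-2.89037)=-0.16058, 0.05556×(-2.89037)=-0.16058, 0.05556×(-2.89037)=-0.16058, 0.05556×(-2.89037)=-0.16058, 0.05556×(-2.89037)=-0.16058, 0.22222×(-1.50408)=-0.33424, 0.05556×(-2.89037)=-0.16058, 0.05556×(-2.89037)=-0.16058, 0.11111×(-2.19722)=-0.24414, 0.05556×(-2.89037)=-0.16058.
Sum = -2.19722, so H' = 2.197.

2.197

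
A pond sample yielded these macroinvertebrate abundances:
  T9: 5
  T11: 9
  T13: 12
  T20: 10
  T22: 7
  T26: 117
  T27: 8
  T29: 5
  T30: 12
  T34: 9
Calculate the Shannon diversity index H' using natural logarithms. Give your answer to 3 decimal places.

1.527

Total N = 5+9+12+10+7+117+8+5+12+9 = 194, so the proportions are 0.02577, 0.04639, 0.06186, 0.05155, 0.03608, 0.60309, 0.04124, 0.02577, 0.06186, 0.04639 (working shown to 5 dp, full precision carried).
Each pᵢ ln pᵢ term: 0.02577×(-3.65842)=-0.09429, 0.04639×(-3.07063)=-0.14245, 0.06186×(-2.78295)=-0.17214, 0.05155×(-2.96527)=-0.15285, 0.03608×(-3.32195)=-0.11986, 0.60309×(-0.50568)=-0.30497, 0.04124×(-3.18842)=-0.13148, 0.02577×(-3.65842)=-0.09429, 0.06186×(-2.78295)=-0.17214, 0.04639×(-3.07063)=-0.14245.
Sum = -1.52693, so H' = 1.527.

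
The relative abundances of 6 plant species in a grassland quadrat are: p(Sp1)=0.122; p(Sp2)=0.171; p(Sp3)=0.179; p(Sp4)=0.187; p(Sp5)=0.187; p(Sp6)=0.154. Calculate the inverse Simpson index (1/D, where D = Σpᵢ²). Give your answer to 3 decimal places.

5.889

D = 0.122² + 0.171² + 0.179² + 0.187² + 0.187² + 0.154² = 0.0148840 + 0.0292410 + 0.0320410 + 0.0349690 + 0.0349690 + 0.0237160 = 0.1698200 (working shown to 7 dp, full precision carried).
So 1/D = 5.88859, i.e. 5.889 to 3 decimal places.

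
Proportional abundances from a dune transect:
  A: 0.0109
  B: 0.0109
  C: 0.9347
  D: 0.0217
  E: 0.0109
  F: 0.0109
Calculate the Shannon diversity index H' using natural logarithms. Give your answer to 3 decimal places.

Each pᵢ ln pᵢ term (working shown to 5 dp, full precision carried): 0.0109×(-4.51899)=-0.04926, 0.0109×(-4.51899)=-0.04926, 0.9347×(-0.06753)=-0.06312, 0.0217×(-3.83044)=-0.08312, 0.0109×(-4.51899)=-0.04926, 0.0109×(-4.51899)=-0.04926.
Sum = -0.34327, so H' = 0.343.

0.343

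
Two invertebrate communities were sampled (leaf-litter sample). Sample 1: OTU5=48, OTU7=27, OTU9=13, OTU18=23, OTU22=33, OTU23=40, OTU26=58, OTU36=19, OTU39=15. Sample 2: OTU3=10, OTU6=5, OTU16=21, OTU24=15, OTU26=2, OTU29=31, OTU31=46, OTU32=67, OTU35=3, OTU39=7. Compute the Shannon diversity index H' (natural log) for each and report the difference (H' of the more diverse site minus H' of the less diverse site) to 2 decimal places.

Sample 1: N=276, proportions 0.1739, 0.0978, 0.0471, 0.0833, 0.1196, 0.1449, 0.2101, 0.0688, 0.0543, giving H' = 2.0868 (working shown to 4 dp, full precision carried).
Sample 2: N=207, proportions 0.0483, 0.0242, 0.1014, 0.0725, 0.0097, 0.1498, 0.2222, 0.3237, 0.0145, 0.0338, giving H' = 1.8631.
Difference = |2.0868 − 1.8631| = 0.2237, i.e. 0.22 to 2 decimal places.

0.22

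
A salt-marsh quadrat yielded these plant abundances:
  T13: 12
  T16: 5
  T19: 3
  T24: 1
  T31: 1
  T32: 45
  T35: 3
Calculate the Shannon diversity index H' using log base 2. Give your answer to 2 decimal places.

1.68

Total N = 12+5+3+1+1+45+3 = 70, so the proportions are 0.1714, 0.0714, 0.0429, 0.0143, 0.0143, 0.6429, 0.0429 (working shown to 4 dp, full precision carried).
Each pᵢ log₂ pᵢ term: 0.1714×(-2.5443)=-0.4362, 0.0714×(-3.8074)=-0.2720, 0.0429×(-4.5443)=-0.1948, 0.0143×(-6.1293)=-0.0876, 0.0143×(-6.1293)=-0.0876, 0.6429×(-0.6374)=-0.4098, 0.0429×(-4.5443)=-0.1948.
Sum = -1.6825, so H' = 1.68.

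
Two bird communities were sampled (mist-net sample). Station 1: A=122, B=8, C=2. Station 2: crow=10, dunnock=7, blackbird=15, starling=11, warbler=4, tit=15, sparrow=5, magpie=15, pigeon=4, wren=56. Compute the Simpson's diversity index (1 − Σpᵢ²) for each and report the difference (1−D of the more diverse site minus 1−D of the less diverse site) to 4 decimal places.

0.6529

Station 1: N=132, proportions 0.924242, 0.060606, 0.015152, giving 1−D = 0.141873 (working shown to 6 dp, full precision carried).
Station 2: N=142, proportions 0.070423, 0.049296, 0.105634, 0.077465, 0.028169, 0.105634, 0.035211, 0.105634, 0.028169, 0.394366, giving 1−D = 0.794783.
Difference = |0.141873 − 0.794783| = 0.652910, i.e. 0.6529 to 4 decimal places.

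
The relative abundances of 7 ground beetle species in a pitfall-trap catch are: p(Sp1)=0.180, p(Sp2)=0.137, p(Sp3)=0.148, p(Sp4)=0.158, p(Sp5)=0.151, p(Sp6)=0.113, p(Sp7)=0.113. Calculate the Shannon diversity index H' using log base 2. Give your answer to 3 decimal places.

Each pᵢ log₂ pᵢ term (working shown to 5 dp, full precision carried): 0.18×(-2.47393)=-0.44531, 0.137×(-2.86775)=-0.39288, 0.148×(-2.75633)=-0.40794, 0.158×(-2.66200)=-0.42060, 0.151×(-2.72738)=-0.41183, 0.113×(-3.14561)=-0.35545, 0.113×(-3.14561)=-0.35545.
Sum = -2.78946, so H' = 2.789.

2.789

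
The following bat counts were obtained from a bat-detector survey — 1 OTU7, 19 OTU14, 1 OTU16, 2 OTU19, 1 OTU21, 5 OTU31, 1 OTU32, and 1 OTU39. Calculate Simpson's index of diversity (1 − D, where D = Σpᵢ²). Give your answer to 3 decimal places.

Total N = 1+19+1+2+1+5+1+1 = 31, so the proportions are 0.03226, 0.6129, 0.03226, 0.06452, 0.03226, 0.16129, 0.03226, 0.03226 (working shown to 5 dp, full precision carried).
D = 0.03226² + 0.6129² + 0.03226² + 0.06452² + 0.03226² + 0.16129² + 0.03226² + 0.03226² = 0.00104 + 0.37565 + 0.00104 + 0.00416 + 0.00104 + 0.02601 + 0.00104 + 0.00104 = 0.41103.
So 1 − D = 0.58897, i.e. 0.589 to 3 decimal places.

0.589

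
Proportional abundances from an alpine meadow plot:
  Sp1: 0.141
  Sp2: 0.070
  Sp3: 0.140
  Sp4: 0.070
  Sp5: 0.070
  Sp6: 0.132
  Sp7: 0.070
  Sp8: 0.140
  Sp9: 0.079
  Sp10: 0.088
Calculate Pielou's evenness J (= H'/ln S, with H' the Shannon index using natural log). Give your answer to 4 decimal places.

H' = −Σ pᵢ ln pᵢ = −((-0.276218) + (-0.186148) + (-0.275256) + (-0.186148) + (-0.186148) + (-0.267294) + (-0.186148) + (-0.275256) + (-0.200526) + (-0.213877)) = 2.253020 (working shown to 6 dp, full precision carried).
With S = 10 species, ln S = 2.302585, so J = 2.253020/2.302585 = 0.978474, i.e. 0.9785 to 4 decimal places.

0.9785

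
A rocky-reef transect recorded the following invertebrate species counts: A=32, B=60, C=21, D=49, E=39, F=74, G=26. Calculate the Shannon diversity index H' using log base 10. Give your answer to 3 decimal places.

0.809

Total N = 32+60+21+49+39+74+26 = 301, so the proportions are 0.10631, 0.19934, 0.06977, 0.16279, 0.12957, 0.24585, 0.08638 (working shown to 5 dp, full precision carried).
Each pᵢ log₁₀ pᵢ term: 0.10631×(-0.97342)=-0.10349, 0.19934×(-0.70042)=-0.13962, 0.06977×(-1.15635)=-0.08068, 0.16279×(-0.78837)=-0.12834, 0.12957×(-0.88750)=-0.11499, 0.24585×(-0.60933)=-0.14980, 0.08638×(-1.06359)=-0.09187.
Sum = -0.80879, so H' = 0.809.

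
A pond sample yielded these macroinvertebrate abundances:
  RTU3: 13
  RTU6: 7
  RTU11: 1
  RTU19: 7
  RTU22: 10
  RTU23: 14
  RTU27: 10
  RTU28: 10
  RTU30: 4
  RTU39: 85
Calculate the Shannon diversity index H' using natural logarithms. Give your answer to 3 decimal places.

1.667

Total N = 13+7+1+7+10+14+10+10+4+85 = 161, so the proportions are 0.08075, 0.04348, 0.00621, 0.04348, 0.06211, 0.08696, 0.06211, 0.06211, 0.02484, 0.52795 (working shown to 5 dp, full precision carried).
Each pᵢ ln pᵢ term: 0.08075×(-2.51646)=-0.20319, 0.04348×(-3.13549)=-0.13633, 0.00621×(-5.08140)=-0.03156, 0.04348×(-3.13549)=-0.13633, 0.06211×(-2.77882)=-0.17260, 0.08696×(-2.44235)=-0.21238, 0.06211×(-2.77882)=-0.17260, 0.06211×(-2.77882)=-0.17260, 0.02484×(-3.69511)=-0.09180, 0.52795×(-0.63875)=-0.33723.
Sum = -1.66661, so H' = 1.667.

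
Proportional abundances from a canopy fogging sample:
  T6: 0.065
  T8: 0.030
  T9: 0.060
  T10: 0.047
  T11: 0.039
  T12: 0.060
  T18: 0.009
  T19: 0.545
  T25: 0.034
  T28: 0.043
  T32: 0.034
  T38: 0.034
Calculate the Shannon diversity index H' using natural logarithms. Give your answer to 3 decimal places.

Each pᵢ ln pᵢ term (working shown to 5 dp, full precision carried): 0.065×(-2.73337)=-0.17767, 0.03×(-3.50656)=-0.10520, 0.06×(-2.81341)=-0.16880, 0.047×(-3.05761)=-0.14371, 0.039×(-3.24419)=-0.12652, 0.06×(-2.81341)=-0.16880, 0.009×(-4.71053)=-0.04239, 0.545×(-0.60697)=-0.33080, 0.034×(-3.38139)=-0.11497, 0.043×(-3.14656)=-0.13530, 0.034×(-3.38139)=-0.11497, 0.034×(-3.38139)=-0.11497.
Sum = -1.74410, so H' = 1.744.

1.744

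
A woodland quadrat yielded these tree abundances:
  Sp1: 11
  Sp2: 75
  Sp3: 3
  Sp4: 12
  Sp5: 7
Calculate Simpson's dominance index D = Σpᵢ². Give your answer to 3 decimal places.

Total N = 11+75+3+12+7 = 108, so the proportions are 0.10185, 0.69444, 0.02778, 0.11111, 0.06481 (working shown to 5 dp, full precision carried).
D = 0.10185² + 0.69444² + 0.02778² + 0.11111² + 0.06481² = 0.01037 + 0.48225 + 0.00077 + 0.01235 + 0.00420 = 0.50995.
To 3 decimal places, D = 0.510.

0.510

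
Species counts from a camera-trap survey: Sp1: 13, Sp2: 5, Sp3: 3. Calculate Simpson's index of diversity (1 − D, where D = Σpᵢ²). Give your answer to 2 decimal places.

Total N = 13+5+3 = 21, so the proportions are 0.619, 0.2381, 0.1429 (working shown to 4 dp, full precision carried).
D = 0.619² + 0.2381² + 0.1429² = 0.3832 + 0.0567 + 0.0204 = 0.4603.
So 1 − D = 0.5397, i.e. 0.54 to 2 decimal places.

0.54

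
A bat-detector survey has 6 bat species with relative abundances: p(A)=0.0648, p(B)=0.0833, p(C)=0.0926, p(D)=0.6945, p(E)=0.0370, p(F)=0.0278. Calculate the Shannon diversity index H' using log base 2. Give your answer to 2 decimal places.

1.56

Each pᵢ log₂ pᵢ term (working shown to 4 dp, full precision carried): 0.0648×(-3.9479)=-0.2558, 0.0833×(-3.5855)=-0.2987, 0.0926×(-3.4328)=-0.3179, 0.6945×(-0.5260)=-0.3653, 0.037×(-4.7563)=-0.1760, 0.0278×(-5.1688)=-0.1437.
Sum = -1.5573, so H' = 1.56.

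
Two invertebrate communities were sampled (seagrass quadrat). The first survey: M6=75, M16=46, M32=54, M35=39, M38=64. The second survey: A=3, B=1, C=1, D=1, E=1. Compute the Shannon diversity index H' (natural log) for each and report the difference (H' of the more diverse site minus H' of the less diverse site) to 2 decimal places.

0.11

The first survey: N=278, proportions 0.2698, 0.1655, 0.1942, 0.1403, 0.2302, giving H' = 1.5831 (working shown to 4 dp, full precision carried).
The second survey: N=7, proportions 0.4286, 0.1429, 0.1429, 0.1429, 0.1429, giving H' = 1.4751.
Difference = |1.5831 − 1.4751| = 0.1080, i.e. 0.11 to 2 decimal places.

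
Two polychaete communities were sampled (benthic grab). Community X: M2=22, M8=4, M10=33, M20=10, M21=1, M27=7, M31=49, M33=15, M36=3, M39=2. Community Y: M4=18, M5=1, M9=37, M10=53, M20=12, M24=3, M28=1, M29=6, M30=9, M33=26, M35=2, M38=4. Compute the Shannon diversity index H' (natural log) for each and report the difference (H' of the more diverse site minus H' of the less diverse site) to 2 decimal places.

Community X: N=146, proportions 0.150685, 0.027397, 0.226027, 0.068493, 0.006849, 0.047945, 0.335616, 0.10274, 0.020548, 0.013699, giving H' = 1.822085 (working shown to 6 dp, full precision carried).
Community Y: N=172, proportions 0.104651, 0.005814, 0.215116, 0.30814, 0.069767, 0.017442, 0.005814, 0.034884, 0.052326, 0.151163, 0.011628, 0.023256, giving H' = 1.942039.
Difference = |1.822085 − 1.942039| = 0.119954, i.e. 0.12 to 2 decimal places.

0.12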